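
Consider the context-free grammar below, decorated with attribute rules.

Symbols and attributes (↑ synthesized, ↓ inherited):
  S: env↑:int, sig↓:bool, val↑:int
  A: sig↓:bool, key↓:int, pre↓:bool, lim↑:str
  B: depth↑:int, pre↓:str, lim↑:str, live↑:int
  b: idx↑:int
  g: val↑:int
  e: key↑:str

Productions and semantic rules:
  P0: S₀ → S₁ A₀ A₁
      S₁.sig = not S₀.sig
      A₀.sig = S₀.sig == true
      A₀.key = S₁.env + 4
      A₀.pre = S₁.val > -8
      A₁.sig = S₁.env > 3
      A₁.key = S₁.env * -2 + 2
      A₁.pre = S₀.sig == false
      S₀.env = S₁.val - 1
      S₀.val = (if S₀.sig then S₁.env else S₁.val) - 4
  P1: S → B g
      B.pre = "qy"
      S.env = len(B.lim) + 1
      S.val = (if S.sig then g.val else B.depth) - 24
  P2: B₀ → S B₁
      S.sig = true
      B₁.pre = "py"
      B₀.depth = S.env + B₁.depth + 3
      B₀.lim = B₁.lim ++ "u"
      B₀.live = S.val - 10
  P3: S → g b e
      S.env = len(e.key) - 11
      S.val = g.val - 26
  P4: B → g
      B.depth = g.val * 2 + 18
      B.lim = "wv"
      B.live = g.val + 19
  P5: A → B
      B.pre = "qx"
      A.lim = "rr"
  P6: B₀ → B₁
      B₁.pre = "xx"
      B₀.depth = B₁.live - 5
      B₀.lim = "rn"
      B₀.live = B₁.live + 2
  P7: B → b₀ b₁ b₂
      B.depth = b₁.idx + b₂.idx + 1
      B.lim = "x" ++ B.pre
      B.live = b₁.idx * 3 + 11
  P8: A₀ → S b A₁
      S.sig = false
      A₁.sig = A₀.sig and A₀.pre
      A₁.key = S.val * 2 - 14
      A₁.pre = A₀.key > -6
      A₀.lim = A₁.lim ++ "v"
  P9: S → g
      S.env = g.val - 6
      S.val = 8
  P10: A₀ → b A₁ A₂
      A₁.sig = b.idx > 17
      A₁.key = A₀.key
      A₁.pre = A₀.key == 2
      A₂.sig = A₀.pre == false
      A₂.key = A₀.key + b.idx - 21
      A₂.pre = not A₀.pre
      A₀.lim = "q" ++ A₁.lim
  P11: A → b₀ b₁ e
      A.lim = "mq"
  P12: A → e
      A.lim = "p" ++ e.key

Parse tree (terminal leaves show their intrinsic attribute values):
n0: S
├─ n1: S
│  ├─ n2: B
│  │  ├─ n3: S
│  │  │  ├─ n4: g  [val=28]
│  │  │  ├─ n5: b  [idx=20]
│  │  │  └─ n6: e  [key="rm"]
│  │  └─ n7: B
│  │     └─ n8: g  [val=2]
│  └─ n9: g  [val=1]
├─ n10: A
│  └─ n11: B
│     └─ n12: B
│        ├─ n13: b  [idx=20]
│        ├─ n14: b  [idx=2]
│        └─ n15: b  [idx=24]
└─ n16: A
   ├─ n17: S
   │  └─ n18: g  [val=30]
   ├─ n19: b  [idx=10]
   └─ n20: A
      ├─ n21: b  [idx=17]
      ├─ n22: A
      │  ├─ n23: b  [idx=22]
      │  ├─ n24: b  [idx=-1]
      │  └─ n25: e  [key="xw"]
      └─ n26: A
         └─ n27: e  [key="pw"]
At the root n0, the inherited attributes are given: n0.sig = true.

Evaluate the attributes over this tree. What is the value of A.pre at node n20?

1. n0.sig = true  [given at root]
2. n1.sig = false  [not S₀.sig]
3. n2.pre = "qy"  ["qy"]
4. n3.sig = true  [true]
5. n4.val = 28  [terminal]
6. n5.idx = 20  [terminal]
7. n6.key = "rm"  [terminal]
8. n3.env = -9  [len(e.key) - 11]
9. n3.val = 2  [g.val - 26]
10. n7.pre = "py"  ["py"]
11. n8.val = 2  [terminal]
12. n7.depth = 22  [g.val * 2 + 18]
13. n7.lim = "wv"  ["wv"]
14. n7.live = 21  [g.val + 19]
15. n2.depth = 16  [S.env + B₁.depth + 3]
16. n2.lim = "wvu"  [B₁.lim ++ "u"]
17. n2.live = -8  [S.val - 10]
18. n9.val = 1  [terminal]
19. n1.env = 4  [len(B.lim) + 1]
20. n1.val = -8  [(if S.sig then g.val else B.depth) - 24]
21. n10.sig = true  [S₀.sig == true]
22. n10.key = 8  [S₁.env + 4]
23. n10.pre = false  [S₁.val > -8]
24. n11.pre = "qx"  ["qx"]
25. n12.pre = "xx"  ["xx"]
26. n13.idx = 20  [terminal]
27. n14.idx = 2  [terminal]
28. n15.idx = 24  [terminal]
29. n12.depth = 27  [b₁.idx + b₂.idx + 1]
30. n12.lim = "xxx"  ["x" ++ B.pre]
31. n12.live = 17  [b₁.idx * 3 + 11]
32. n11.depth = 12  [B₁.live - 5]
33. n11.lim = "rn"  ["rn"]
34. n11.live = 19  [B₁.live + 2]
35. n10.lim = "rr"  ["rr"]
36. n16.sig = true  [S₁.env > 3]
37. n16.key = -6  [S₁.env * -2 + 2]
38. n16.pre = false  [S₀.sig == false]
39. n17.sig = false  [false]
40. n18.val = 30  [terminal]
41. n17.env = 24  [g.val - 6]
42. n17.val = 8  [8]
43. n19.idx = 10  [terminal]
44. n20.sig = false  [A₀.sig and A₀.pre]
45. n20.key = 2  [S.val * 2 - 14]
46. n20.pre = false  [A₀.key > -6]
47. n21.idx = 17  [terminal]
48. n22.sig = false  [b.idx > 17]
49. n22.key = 2  [A₀.key]
50. n22.pre = true  [A₀.key == 2]
51. n23.idx = 22  [terminal]
52. n24.idx = -1  [terminal]
53. n25.key = "xw"  [terminal]
54. n22.lim = "mq"  ["mq"]
55. n26.sig = true  [A₀.pre == false]
56. n26.key = -2  [A₀.key + b.idx - 21]
57. n26.pre = true  [not A₀.pre]
58. n27.key = "pw"  [terminal]
59. n26.lim = "ppw"  ["p" ++ e.key]
60. n20.lim = "qmq"  ["q" ++ A₁.lim]
61. n16.lim = "qmqv"  [A₁.lim ++ "v"]
62. n0.env = -9  [S₁.val - 1]
63. n0.val = 0  [(if S₀.sig then S₁.env else S₁.val) - 4]

false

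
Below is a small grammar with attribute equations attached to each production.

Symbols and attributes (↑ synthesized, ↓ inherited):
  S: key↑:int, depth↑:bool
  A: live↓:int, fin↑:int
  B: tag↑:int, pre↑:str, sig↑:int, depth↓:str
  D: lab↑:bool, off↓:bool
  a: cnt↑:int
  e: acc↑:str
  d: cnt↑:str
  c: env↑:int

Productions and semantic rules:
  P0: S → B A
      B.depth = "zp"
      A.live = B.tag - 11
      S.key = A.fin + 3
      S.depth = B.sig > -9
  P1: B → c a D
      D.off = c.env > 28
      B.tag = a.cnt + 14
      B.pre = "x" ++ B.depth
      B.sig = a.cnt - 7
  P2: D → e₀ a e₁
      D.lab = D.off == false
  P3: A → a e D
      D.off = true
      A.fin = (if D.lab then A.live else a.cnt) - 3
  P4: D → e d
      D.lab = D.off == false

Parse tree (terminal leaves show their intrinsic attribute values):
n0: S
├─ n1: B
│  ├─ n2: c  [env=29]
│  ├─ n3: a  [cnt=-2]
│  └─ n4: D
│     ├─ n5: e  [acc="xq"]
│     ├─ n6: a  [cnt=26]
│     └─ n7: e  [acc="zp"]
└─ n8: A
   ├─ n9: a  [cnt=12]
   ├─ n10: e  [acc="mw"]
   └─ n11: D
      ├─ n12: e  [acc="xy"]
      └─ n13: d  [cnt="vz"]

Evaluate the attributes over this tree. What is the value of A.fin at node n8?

1. n1.depth = "zp"  ["zp"]
2. n2.env = 29  [terminal]
3. n3.cnt = -2  [terminal]
4. n4.off = true  [c.env > 28]
5. n5.acc = "xq"  [terminal]
6. n6.cnt = 26  [terminal]
7. n7.acc = "zp"  [terminal]
8. n4.lab = false  [D.off == false]
9. n1.tag = 12  [a.cnt + 14]
10. n1.pre = "xzp"  ["x" ++ B.depth]
11. n1.sig = -9  [a.cnt - 7]
12. n8.live = 1  [B.tag - 11]
13. n9.cnt = 12  [terminal]
14. n10.acc = "mw"  [terminal]
15. n11.off = true  [true]
16. n12.acc = "xy"  [terminal]
17. n13.cnt = "vz"  [terminal]
18. n11.lab = false  [D.off == false]
19. n8.fin = 9  [(if D.lab then A.live else a.cnt) - 3]
20. n0.key = 12  [A.fin + 3]
21. n0.depth = false  [B.sig > -9]

9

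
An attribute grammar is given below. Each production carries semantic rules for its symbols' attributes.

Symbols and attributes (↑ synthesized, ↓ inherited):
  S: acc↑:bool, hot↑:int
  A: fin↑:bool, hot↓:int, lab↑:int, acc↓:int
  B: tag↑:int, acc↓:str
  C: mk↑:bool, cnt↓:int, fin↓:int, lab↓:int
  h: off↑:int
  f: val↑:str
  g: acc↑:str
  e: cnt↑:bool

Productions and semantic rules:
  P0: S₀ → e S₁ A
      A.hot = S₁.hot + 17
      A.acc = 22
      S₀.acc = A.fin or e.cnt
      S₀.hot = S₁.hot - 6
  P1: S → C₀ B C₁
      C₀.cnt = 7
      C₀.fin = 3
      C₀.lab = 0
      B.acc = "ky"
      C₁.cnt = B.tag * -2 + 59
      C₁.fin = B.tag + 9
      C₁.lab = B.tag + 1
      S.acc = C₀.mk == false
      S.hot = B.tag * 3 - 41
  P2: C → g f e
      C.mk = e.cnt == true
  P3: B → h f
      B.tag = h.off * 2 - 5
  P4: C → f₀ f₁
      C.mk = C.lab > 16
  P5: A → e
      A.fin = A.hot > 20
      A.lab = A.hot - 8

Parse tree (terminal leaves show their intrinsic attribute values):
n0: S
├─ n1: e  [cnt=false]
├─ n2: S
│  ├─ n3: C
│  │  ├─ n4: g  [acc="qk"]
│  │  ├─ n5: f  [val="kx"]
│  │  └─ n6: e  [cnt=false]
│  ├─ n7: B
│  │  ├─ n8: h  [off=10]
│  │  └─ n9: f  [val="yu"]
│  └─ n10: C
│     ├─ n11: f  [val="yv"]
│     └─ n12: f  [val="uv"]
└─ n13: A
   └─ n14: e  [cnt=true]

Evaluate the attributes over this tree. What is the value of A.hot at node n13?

21

1. n1.cnt = false  [terminal]
2. n3.cnt = 7  [7]
3. n3.fin = 3  [3]
4. n3.lab = 0  [0]
5. n4.acc = "qk"  [terminal]
6. n5.val = "kx"  [terminal]
7. n6.cnt = false  [terminal]
8. n3.mk = false  [e.cnt == true]
9. n7.acc = "ky"  ["ky"]
10. n8.off = 10  [terminal]
11. n9.val = "yu"  [terminal]
12. n7.tag = 15  [h.off * 2 - 5]
13. n10.cnt = 29  [B.tag * -2 + 59]
14. n10.fin = 24  [B.tag + 9]
15. n10.lab = 16  [B.tag + 1]
16. n11.val = "yv"  [terminal]
17. n12.val = "uv"  [terminal]
18. n10.mk = false  [C.lab > 16]
19. n2.acc = true  [C₀.mk == false]
20. n2.hot = 4  [B.tag * 3 - 41]
21. n13.hot = 21  [S₁.hot + 17]
22. n13.acc = 22  [22]
23. n14.cnt = true  [terminal]
24. n13.fin = true  [A.hot > 20]
25. n13.lab = 13  [A.hot - 8]
26. n0.acc = true  [A.fin or e.cnt]
27. n0.hot = -2  [S₁.hot - 6]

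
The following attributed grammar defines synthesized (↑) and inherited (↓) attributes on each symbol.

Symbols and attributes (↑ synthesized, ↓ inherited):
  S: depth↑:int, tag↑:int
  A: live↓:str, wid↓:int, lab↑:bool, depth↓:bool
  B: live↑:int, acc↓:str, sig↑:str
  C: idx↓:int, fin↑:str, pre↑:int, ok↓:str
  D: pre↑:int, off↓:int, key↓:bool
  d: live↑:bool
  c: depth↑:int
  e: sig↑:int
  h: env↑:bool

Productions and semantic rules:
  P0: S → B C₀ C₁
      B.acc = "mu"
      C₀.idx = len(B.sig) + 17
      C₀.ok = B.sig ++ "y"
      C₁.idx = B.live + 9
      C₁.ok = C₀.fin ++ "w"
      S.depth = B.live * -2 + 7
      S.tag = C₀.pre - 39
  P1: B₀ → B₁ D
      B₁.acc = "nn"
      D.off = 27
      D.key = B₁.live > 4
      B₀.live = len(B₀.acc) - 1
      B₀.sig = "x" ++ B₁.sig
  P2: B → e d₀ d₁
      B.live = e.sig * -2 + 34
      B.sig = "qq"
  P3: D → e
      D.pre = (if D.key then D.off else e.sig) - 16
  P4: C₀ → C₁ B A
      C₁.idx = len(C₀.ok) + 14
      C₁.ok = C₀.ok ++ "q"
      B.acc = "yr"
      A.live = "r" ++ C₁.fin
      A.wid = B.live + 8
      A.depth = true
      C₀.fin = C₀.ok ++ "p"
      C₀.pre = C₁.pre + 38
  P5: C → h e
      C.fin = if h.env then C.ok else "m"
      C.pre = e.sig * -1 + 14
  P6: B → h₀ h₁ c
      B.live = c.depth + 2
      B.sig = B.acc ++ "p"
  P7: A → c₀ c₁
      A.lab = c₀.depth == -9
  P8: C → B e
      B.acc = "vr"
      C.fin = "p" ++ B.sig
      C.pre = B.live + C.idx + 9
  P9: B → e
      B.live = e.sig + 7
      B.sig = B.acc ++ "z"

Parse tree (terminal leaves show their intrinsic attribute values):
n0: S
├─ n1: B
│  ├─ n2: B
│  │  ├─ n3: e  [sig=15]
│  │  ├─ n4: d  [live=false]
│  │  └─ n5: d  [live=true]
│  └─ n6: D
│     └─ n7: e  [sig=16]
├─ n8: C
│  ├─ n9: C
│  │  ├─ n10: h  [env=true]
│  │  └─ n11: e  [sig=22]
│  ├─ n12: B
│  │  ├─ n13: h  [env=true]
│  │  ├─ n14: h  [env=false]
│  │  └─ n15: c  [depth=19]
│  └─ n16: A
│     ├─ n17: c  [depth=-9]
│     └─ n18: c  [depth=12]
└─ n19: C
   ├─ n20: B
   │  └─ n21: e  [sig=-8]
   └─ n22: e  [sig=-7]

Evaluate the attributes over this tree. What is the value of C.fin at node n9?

1. n1.acc = "mu"  ["mu"]
2. n2.acc = "nn"  ["nn"]
3. n3.sig = 15  [terminal]
4. n4.live = false  [terminal]
5. n5.live = true  [terminal]
6. n2.live = 4  [e.sig * -2 + 34]
7. n2.sig = "qq"  ["qq"]
8. n6.off = 27  [27]
9. n6.key = false  [B₁.live > 4]
10. n7.sig = 16  [terminal]
11. n6.pre = 0  [(if D.key then D.off else e.sig) - 16]
12. n1.live = 1  [len(B₀.acc) - 1]
13. n1.sig = "xqq"  ["x" ++ B₁.sig]
14. n8.idx = 20  [len(B.sig) + 17]
15. n8.ok = "xqqy"  [B.sig ++ "y"]
16. n9.idx = 18  [len(C₀.ok) + 14]
17. n9.ok = "xqqyq"  [C₀.ok ++ "q"]
18. n10.env = true  [terminal]
19. n11.sig = 22  [terminal]
20. n9.fin = "xqqyq"  [if h.env then C.ok else "m"]
21. n9.pre = -8  [e.sig * -1 + 14]
22. n12.acc = "yr"  ["yr"]
23. n13.env = true  [terminal]
24. n14.env = false  [terminal]
25. n15.depth = 19  [terminal]
26. n12.live = 21  [c.depth + 2]
27. n12.sig = "yrp"  [B.acc ++ "p"]
28. n16.live = "rxqqyq"  ["r" ++ C₁.fin]
29. n16.wid = 29  [B.live + 8]
30. n16.depth = true  [true]
31. n17.depth = -9  [terminal]
32. n18.depth = 12  [terminal]
33. n16.lab = true  [c₀.depth == -9]
34. n8.fin = "xqqyp"  [C₀.ok ++ "p"]
35. n8.pre = 30  [C₁.pre + 38]
36. n19.idx = 10  [B.live + 9]
37. n19.ok = "xqqypw"  [C₀.fin ++ "w"]
38. n20.acc = "vr"  ["vr"]
39. n21.sig = -8  [terminal]
40. n20.live = -1  [e.sig + 7]
41. n20.sig = "vrz"  [B.acc ++ "z"]
42. n22.sig = -7  [terminal]
43. n19.fin = "pvrz"  ["p" ++ B.sig]
44. n19.pre = 18  [B.live + C.idx + 9]
45. n0.depth = 5  [B.live * -2 + 7]
46. n0.tag = -9  [C₀.pre - 39]

"xqqyq"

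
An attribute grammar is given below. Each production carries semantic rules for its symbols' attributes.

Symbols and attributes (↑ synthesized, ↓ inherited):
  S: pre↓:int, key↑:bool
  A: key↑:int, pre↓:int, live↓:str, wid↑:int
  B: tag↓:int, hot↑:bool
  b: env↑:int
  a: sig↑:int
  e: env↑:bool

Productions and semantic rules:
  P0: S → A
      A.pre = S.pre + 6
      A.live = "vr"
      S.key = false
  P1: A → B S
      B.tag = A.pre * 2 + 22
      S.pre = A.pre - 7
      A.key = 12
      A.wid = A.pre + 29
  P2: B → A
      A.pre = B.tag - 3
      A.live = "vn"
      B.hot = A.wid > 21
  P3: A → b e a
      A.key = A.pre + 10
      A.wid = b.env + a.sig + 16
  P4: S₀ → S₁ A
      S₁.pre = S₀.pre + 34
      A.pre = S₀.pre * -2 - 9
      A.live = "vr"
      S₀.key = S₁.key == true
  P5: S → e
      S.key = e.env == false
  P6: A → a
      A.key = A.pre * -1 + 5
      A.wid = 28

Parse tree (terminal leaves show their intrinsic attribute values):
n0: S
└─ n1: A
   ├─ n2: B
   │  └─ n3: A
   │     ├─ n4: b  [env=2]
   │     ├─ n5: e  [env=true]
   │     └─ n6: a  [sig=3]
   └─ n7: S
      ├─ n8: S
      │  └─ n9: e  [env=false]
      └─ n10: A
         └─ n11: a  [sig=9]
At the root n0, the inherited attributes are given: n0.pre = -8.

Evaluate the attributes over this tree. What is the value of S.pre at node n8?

1. n0.pre = -8  [given at root]
2. n1.pre = -2  [S.pre + 6]
3. n1.live = "vr"  ["vr"]
4. n2.tag = 18  [A.pre * 2 + 22]
5. n3.pre = 15  [B.tag - 3]
6. n3.live = "vn"  ["vn"]
7. n4.env = 2  [terminal]
8. n5.env = true  [terminal]
9. n6.sig = 3  [terminal]
10. n3.key = 25  [A.pre + 10]
11. n3.wid = 21  [b.env + a.sig + 16]
12. n2.hot = false  [A.wid > 21]
13. n7.pre = -9  [A.pre - 7]
14. n8.pre = 25  [S₀.pre + 34]
15. n9.env = false  [terminal]
16. n8.key = true  [e.env == false]
17. n10.pre = 9  [S₀.pre * -2 - 9]
18. n10.live = "vr"  ["vr"]
19. n11.sig = 9  [terminal]
20. n10.key = -4  [A.pre * -1 + 5]
21. n10.wid = 28  [28]
22. n7.key = true  [S₁.key == true]
23. n1.key = 12  [12]
24. n1.wid = 27  [A.pre + 29]
25. n0.key = false  [false]

25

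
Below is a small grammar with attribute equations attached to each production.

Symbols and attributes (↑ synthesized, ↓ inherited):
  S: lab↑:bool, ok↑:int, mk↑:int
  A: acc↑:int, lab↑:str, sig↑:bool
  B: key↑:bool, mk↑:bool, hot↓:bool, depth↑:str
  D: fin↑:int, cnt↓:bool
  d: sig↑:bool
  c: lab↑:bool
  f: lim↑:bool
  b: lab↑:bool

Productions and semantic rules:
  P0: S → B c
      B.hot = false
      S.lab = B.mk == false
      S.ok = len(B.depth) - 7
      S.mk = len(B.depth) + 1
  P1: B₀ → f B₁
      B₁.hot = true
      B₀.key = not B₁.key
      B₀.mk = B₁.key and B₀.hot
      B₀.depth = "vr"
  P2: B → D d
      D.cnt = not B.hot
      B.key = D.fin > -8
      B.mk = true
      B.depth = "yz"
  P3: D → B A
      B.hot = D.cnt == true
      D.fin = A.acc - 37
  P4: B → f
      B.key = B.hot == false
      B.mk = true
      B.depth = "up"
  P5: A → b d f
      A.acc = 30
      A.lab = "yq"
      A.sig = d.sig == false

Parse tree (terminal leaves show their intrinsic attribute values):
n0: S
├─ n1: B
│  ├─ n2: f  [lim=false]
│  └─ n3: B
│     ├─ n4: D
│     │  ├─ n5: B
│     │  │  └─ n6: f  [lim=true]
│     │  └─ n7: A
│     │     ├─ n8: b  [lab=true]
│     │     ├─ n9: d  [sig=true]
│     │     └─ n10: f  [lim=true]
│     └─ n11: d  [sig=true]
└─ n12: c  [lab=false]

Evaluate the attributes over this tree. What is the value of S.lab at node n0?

true

1. n1.hot = false  [false]
2. n2.lim = false  [terminal]
3. n3.hot = true  [true]
4. n4.cnt = false  [not B.hot]
5. n5.hot = false  [D.cnt == true]
6. n6.lim = true  [terminal]
7. n5.key = true  [B.hot == false]
8. n5.mk = true  [true]
9. n5.depth = "up"  ["up"]
10. n8.lab = true  [terminal]
11. n9.sig = true  [terminal]
12. n10.lim = true  [terminal]
13. n7.acc = 30  [30]
14. n7.lab = "yq"  ["yq"]
15. n7.sig = false  [d.sig == false]
16. n4.fin = -7  [A.acc - 37]
17. n11.sig = true  [terminal]
18. n3.key = true  [D.fin > -8]
19. n3.mk = true  [true]
20. n3.depth = "yz"  ["yz"]
21. n1.key = false  [not B₁.key]
22. n1.mk = false  [B₁.key and B₀.hot]
23. n1.depth = "vr"  ["vr"]
24. n12.lab = false  [terminal]
25. n0.lab = true  [B.mk == false]
26. n0.ok = -5  [len(B.depth) - 7]
27. n0.mk = 3  [len(B.depth) + 1]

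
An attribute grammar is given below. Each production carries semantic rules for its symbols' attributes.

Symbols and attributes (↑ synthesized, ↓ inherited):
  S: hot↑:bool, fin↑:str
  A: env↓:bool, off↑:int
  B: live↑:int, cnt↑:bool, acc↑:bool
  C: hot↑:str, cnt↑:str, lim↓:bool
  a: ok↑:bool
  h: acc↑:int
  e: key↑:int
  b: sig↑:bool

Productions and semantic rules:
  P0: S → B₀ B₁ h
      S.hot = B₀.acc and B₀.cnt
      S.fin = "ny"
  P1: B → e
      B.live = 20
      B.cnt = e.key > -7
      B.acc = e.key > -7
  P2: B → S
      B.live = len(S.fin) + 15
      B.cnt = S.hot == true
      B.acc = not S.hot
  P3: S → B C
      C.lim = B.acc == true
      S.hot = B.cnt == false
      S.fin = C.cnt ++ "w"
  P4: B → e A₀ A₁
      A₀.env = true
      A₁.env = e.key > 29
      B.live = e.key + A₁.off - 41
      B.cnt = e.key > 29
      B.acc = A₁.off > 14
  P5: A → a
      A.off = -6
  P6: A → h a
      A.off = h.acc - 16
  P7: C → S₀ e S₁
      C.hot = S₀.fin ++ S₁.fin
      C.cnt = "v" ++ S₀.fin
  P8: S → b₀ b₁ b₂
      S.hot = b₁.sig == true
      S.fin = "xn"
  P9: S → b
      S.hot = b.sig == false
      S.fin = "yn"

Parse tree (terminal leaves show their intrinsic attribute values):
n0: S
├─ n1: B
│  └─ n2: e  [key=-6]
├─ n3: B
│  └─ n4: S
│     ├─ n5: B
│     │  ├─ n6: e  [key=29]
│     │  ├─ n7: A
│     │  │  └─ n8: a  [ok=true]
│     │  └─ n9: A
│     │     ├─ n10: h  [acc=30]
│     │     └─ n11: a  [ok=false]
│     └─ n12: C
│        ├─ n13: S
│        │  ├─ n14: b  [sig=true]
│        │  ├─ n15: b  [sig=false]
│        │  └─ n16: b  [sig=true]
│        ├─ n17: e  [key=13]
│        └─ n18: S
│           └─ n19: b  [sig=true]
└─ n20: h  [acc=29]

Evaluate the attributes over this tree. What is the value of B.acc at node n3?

false

1. n2.key = -6  [terminal]
2. n1.live = 20  [20]
3. n1.cnt = true  [e.key > -7]
4. n1.acc = true  [e.key > -7]
5. n6.key = 29  [terminal]
6. n7.env = true  [true]
7. n8.ok = true  [terminal]
8. n7.off = -6  [-6]
9. n9.env = false  [e.key > 29]
10. n10.acc = 30  [terminal]
11. n11.ok = false  [terminal]
12. n9.off = 14  [h.acc - 16]
13. n5.live = 2  [e.key + A₁.off - 41]
14. n5.cnt = false  [e.key > 29]
15. n5.acc = false  [A₁.off > 14]
16. n12.lim = false  [B.acc == true]
17. n14.sig = true  [terminal]
18. n15.sig = false  [terminal]
19. n16.sig = true  [terminal]
20. n13.hot = false  [b₁.sig == true]
21. n13.fin = "xn"  ["xn"]
22. n17.key = 13  [terminal]
23. n19.sig = true  [terminal]
24. n18.hot = false  [b.sig == false]
25. n18.fin = "yn"  ["yn"]
26. n12.hot = "xnyn"  [S₀.fin ++ S₁.fin]
27. n12.cnt = "vxn"  ["v" ++ S₀.fin]
28. n4.hot = true  [B.cnt == false]
29. n4.fin = "vxnw"  [C.cnt ++ "w"]
30. n3.live = 19  [len(S.fin) + 15]
31. n3.cnt = true  [S.hot == true]
32. n3.acc = false  [not S.hot]
33. n20.acc = 29  [terminal]
34. n0.hot = true  [B₀.acc and B₀.cnt]
35. n0.fin = "ny"  ["ny"]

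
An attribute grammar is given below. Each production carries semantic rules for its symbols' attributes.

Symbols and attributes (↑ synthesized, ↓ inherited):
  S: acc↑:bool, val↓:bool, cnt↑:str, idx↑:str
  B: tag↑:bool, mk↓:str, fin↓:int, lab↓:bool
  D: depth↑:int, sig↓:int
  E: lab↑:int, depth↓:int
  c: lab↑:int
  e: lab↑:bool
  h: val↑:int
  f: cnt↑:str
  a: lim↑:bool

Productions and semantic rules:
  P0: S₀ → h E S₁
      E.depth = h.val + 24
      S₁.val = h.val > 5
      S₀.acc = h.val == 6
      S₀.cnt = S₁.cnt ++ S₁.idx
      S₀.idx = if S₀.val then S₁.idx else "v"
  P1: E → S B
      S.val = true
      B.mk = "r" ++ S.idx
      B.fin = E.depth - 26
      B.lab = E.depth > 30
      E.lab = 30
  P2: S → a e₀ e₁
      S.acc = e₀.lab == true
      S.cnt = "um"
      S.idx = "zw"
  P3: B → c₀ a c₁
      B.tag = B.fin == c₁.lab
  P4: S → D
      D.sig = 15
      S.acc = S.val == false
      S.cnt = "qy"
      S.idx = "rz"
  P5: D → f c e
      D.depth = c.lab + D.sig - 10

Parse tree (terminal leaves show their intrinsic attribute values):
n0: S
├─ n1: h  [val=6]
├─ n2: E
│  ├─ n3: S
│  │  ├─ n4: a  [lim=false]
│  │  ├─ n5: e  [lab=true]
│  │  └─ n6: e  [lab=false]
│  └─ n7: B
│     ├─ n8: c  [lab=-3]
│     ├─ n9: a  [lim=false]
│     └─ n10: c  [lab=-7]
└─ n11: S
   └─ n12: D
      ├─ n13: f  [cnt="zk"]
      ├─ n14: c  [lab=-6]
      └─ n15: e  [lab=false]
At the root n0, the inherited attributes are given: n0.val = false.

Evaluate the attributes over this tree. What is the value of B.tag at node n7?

1. n0.val = false  [given at root]
2. n1.val = 6  [terminal]
3. n2.depth = 30  [h.val + 24]
4. n3.val = true  [true]
5. n4.lim = false  [terminal]
6. n5.lab = true  [terminal]
7. n6.lab = false  [terminal]
8. n3.acc = true  [e₀.lab == true]
9. n3.cnt = "um"  ["um"]
10. n3.idx = "zw"  ["zw"]
11. n7.mk = "rzw"  ["r" ++ S.idx]
12. n7.fin = 4  [E.depth - 26]
13. n7.lab = false  [E.depth > 30]
14. n8.lab = -3  [terminal]
15. n9.lim = false  [terminal]
16. n10.lab = -7  [terminal]
17. n7.tag = false  [B.fin == c₁.lab]
18. n2.lab = 30  [30]
19. n11.val = true  [h.val > 5]
20. n12.sig = 15  [15]
21. n13.cnt = "zk"  [terminal]
22. n14.lab = -6  [terminal]
23. n15.lab = false  [terminal]
24. n12.depth = -1  [c.lab + D.sig - 10]
25. n11.acc = false  [S.val == false]
26. n11.cnt = "qy"  ["qy"]
27. n11.idx = "rz"  ["rz"]
28. n0.acc = true  [h.val == 6]
29. n0.cnt = "qyrz"  [S₁.cnt ++ S₁.idx]
30. n0.idx = "v"  [if S₀.val then S₁.idx else "v"]

false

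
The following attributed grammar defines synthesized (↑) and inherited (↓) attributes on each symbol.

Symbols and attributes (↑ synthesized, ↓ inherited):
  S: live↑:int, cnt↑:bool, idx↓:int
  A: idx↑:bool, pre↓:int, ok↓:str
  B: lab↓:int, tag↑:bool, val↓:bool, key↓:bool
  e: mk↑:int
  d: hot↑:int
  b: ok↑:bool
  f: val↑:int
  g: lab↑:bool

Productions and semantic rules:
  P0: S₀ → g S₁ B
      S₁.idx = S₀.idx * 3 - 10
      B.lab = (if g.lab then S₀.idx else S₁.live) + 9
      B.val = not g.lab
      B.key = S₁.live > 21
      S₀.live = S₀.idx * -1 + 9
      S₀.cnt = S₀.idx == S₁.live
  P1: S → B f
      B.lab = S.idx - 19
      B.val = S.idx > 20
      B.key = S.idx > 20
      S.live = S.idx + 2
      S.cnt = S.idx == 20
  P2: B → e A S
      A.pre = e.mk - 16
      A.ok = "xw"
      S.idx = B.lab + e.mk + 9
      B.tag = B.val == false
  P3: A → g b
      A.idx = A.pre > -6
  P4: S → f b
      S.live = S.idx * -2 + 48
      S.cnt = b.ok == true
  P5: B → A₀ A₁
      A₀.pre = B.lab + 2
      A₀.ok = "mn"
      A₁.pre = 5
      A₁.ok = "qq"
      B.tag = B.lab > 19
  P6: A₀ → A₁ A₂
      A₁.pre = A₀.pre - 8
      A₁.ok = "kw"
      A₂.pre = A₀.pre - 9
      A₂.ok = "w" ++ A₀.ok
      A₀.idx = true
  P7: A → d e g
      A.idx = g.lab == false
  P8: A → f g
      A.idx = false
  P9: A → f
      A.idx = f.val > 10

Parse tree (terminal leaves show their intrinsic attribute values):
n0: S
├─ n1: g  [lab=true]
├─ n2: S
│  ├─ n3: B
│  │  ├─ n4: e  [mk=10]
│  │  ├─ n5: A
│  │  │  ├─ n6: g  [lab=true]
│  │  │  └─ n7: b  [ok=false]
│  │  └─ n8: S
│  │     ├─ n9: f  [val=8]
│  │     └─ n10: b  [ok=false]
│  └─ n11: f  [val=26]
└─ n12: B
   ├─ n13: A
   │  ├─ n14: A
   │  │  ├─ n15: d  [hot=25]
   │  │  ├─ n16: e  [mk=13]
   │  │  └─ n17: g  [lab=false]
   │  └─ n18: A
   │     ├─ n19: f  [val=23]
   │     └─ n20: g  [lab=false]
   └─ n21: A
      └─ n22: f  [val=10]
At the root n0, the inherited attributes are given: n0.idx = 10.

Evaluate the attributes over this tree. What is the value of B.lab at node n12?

19

1. n0.idx = 10  [given at root]
2. n1.lab = true  [terminal]
3. n2.idx = 20  [S₀.idx * 3 - 10]
4. n3.lab = 1  [S.idx - 19]
5. n3.val = false  [S.idx > 20]
6. n3.key = false  [S.idx > 20]
7. n4.mk = 10  [terminal]
8. n5.pre = -6  [e.mk - 16]
9. n5.ok = "xw"  ["xw"]
10. n6.lab = true  [terminal]
11. n7.ok = false  [terminal]
12. n5.idx = false  [A.pre > -6]
13. n8.idx = 20  [B.lab + e.mk + 9]
14. n9.val = 8  [terminal]
15. n10.ok = false  [terminal]
16. n8.live = 8  [S.idx * -2 + 48]
17. n8.cnt = false  [b.ok == true]
18. n3.tag = true  [B.val == false]
19. n11.val = 26  [terminal]
20. n2.live = 22  [S.idx + 2]
21. n2.cnt = true  [S.idx == 20]
22. n12.lab = 19  [(if g.lab then S₀.idx else S₁.live) + 9]
23. n12.val = false  [not g.lab]
24. n12.key = true  [S₁.live > 21]
25. n13.pre = 21  [B.lab + 2]
26. n13.ok = "mn"  ["mn"]
27. n14.pre = 13  [A₀.pre - 8]
28. n14.ok = "kw"  ["kw"]
29. n15.hot = 25  [terminal]
30. n16.mk = 13  [terminal]
31. n17.lab = false  [terminal]
32. n14.idx = true  [g.lab == false]
33. n18.pre = 12  [A₀.pre - 9]
34. n18.ok = "wmn"  ["w" ++ A₀.ok]
35. n19.val = 23  [terminal]
36. n20.lab = false  [terminal]
37. n18.idx = false  [false]
38. n13.idx = true  [true]
39. n21.pre = 5  [5]
40. n21.ok = "qq"  ["qq"]
41. n22.val = 10  [terminal]
42. n21.idx = false  [f.val > 10]
43. n12.tag = false  [B.lab > 19]
44. n0.live = -1  [S₀.idx * -1 + 9]
45. n0.cnt = false  [S₀.idx == S₁.live]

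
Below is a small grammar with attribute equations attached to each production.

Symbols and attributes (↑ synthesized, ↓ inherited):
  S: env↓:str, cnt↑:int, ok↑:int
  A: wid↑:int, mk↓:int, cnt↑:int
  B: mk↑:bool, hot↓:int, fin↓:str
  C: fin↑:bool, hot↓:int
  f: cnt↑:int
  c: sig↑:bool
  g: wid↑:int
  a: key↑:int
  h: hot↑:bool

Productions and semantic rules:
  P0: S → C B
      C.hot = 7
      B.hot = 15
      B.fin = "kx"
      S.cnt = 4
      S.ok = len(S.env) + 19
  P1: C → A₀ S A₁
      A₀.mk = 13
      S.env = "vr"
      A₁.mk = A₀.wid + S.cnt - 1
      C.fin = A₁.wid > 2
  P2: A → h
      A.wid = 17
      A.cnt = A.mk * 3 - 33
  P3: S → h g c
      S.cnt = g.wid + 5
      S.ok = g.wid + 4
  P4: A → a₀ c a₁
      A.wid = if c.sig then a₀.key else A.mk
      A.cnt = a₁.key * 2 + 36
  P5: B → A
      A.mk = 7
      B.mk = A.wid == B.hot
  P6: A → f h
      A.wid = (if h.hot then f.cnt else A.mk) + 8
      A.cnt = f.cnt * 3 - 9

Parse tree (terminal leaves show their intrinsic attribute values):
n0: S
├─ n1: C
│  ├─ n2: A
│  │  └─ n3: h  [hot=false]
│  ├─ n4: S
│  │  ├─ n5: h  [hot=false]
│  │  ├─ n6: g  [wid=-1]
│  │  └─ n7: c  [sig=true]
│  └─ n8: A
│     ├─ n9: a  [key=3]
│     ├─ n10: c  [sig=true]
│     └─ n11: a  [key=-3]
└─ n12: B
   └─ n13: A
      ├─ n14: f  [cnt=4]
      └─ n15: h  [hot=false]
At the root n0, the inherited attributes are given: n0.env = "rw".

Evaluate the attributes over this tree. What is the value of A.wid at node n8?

1. n0.env = "rw"  [given at root]
2. n1.hot = 7  [7]
3. n2.mk = 13  [13]
4. n3.hot = false  [terminal]
5. n2.wid = 17  [17]
6. n2.cnt = 6  [A.mk * 3 - 33]
7. n4.env = "vr"  ["vr"]
8. n5.hot = false  [terminal]
9. n6.wid = -1  [terminal]
10. n7.sig = true  [terminal]
11. n4.cnt = 4  [g.wid + 5]
12. n4.ok = 3  [g.wid + 4]
13. n8.mk = 20  [A₀.wid + S.cnt - 1]
14. n9.key = 3  [terminal]
15. n10.sig = true  [terminal]
16. n11.key = -3  [terminal]
17. n8.wid = 3  [if c.sig then a₀.key else A.mk]
18. n8.cnt = 30  [a₁.key * 2 + 36]
19. n1.fin = true  [A₁.wid > 2]
20. n12.hot = 15  [15]
21. n12.fin = "kx"  ["kx"]
22. n13.mk = 7  [7]
23. n14.cnt = 4  [terminal]
24. n15.hot = false  [terminal]
25. n13.wid = 15  [(if h.hot then f.cnt else A.mk) + 8]
26. n13.cnt = 3  [f.cnt * 3 - 9]
27. n12.mk = true  [A.wid == B.hot]
28. n0.cnt = 4  [4]
29. n0.ok = 21  [len(S.env) + 19]

3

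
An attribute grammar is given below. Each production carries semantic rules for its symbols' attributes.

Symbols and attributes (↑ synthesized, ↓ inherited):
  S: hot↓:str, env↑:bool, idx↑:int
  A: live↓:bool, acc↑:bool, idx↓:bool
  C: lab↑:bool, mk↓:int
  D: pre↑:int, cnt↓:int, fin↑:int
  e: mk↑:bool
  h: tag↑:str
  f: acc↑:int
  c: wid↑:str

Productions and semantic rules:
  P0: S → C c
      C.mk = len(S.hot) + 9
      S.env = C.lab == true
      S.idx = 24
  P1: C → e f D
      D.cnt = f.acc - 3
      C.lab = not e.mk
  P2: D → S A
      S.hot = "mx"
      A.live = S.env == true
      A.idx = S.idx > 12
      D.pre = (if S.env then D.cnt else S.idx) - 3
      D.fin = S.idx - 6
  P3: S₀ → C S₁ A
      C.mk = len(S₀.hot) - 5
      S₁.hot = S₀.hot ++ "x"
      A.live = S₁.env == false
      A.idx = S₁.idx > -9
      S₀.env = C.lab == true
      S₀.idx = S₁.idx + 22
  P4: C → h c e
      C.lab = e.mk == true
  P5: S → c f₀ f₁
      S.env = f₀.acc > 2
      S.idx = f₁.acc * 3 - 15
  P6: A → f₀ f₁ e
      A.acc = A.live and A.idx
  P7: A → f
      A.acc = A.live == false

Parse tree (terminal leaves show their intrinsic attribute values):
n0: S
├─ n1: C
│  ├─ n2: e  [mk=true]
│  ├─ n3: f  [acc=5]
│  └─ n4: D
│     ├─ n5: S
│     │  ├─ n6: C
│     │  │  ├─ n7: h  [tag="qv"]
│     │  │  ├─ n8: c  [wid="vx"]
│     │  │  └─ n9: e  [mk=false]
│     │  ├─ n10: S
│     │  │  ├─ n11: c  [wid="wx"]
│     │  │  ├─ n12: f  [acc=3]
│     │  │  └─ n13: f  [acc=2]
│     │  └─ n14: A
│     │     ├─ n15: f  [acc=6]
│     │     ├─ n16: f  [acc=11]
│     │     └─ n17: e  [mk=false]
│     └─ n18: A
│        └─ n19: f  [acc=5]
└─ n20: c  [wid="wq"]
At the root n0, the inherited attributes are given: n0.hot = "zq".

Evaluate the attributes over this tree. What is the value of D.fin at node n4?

7

1. n0.hot = "zq"  [given at root]
2. n1.mk = 11  [len(S.hot) + 9]
3. n2.mk = true  [terminal]
4. n3.acc = 5  [terminal]
5. n4.cnt = 2  [f.acc - 3]
6. n5.hot = "mx"  ["mx"]
7. n6.mk = -3  [len(S₀.hot) - 5]
8. n7.tag = "qv"  [terminal]
9. n8.wid = "vx"  [terminal]
10. n9.mk = false  [terminal]
11. n6.lab = false  [e.mk == true]
12. n10.hot = "mxx"  [S₀.hot ++ "x"]
13. n11.wid = "wx"  [terminal]
14. n12.acc = 3  [terminal]
15. n13.acc = 2  [terminal]
16. n10.env = true  [f₀.acc > 2]
17. n10.idx = -9  [f₁.acc * 3 - 15]
18. n14.live = false  [S₁.env == false]
19. n14.idx = false  [S₁.idx > -9]
20. n15.acc = 6  [terminal]
21. n16.acc = 11  [terminal]
22. n17.mk = false  [terminal]
23. n14.acc = false  [A.live and A.idx]
24. n5.env = false  [C.lab == true]
25. n5.idx = 13  [S₁.idx + 22]
26. n18.live = false  [S.env == true]
27. n18.idx = true  [S.idx > 12]
28. n19.acc = 5  [terminal]
29. n18.acc = true  [A.live == false]
30. n4.pre = 10  [(if S.env then D.cnt else S.idx) - 3]
31. n4.fin = 7  [S.idx - 6]
32. n1.lab = false  [not e.mk]
33. n20.wid = "wq"  [terminal]
34. n0.env = false  [C.lab == true]
35. n0.idx = 24  [24]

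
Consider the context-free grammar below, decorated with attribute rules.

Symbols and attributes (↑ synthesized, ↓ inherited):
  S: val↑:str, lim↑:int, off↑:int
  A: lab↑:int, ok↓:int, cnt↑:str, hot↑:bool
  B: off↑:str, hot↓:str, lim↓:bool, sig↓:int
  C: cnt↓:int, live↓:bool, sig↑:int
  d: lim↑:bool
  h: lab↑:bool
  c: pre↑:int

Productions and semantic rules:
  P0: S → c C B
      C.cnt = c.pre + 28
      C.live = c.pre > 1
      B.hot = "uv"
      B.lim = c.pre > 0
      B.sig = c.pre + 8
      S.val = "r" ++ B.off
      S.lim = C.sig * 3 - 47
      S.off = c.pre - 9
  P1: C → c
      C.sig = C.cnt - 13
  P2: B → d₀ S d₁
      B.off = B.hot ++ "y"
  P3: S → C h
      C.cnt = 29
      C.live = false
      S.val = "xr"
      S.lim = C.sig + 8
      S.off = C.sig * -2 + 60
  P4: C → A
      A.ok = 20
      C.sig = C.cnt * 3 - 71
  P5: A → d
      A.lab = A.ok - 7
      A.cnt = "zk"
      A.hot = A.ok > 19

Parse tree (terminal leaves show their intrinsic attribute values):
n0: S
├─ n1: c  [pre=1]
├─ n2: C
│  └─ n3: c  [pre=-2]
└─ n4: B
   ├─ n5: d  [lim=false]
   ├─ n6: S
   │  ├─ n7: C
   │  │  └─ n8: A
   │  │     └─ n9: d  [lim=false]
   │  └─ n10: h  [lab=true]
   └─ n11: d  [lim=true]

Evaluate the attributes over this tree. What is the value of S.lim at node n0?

1. n1.pre = 1  [terminal]
2. n2.cnt = 29  [c.pre + 28]
3. n2.live = false  [c.pre > 1]
4. n3.pre = -2  [terminal]
5. n2.sig = 16  [C.cnt - 13]
6. n4.hot = "uv"  ["uv"]
7. n4.lim = true  [c.pre > 0]
8. n4.sig = 9  [c.pre + 8]
9. n5.lim = false  [terminal]
10. n7.cnt = 29  [29]
11. n7.live = false  [false]
12. n8.ok = 20  [20]
13. n9.lim = false  [terminal]
14. n8.lab = 13  [A.ok - 7]
15. n8.cnt = "zk"  ["zk"]
16. n8.hot = true  [A.ok > 19]
17. n7.sig = 16  [C.cnt * 3 - 71]
18. n10.lab = true  [terminal]
19. n6.val = "xr"  ["xr"]
20. n6.lim = 24  [C.sig + 8]
21. n6.off = 28  [C.sig * -2 + 60]
22. n11.lim = true  [terminal]
23. n4.off = "uvy"  [B.hot ++ "y"]
24. n0.val = "ruvy"  ["r" ++ B.off]
25. n0.lim = 1  [C.sig * 3 - 47]
26. n0.off = -8  [c.pre - 9]

1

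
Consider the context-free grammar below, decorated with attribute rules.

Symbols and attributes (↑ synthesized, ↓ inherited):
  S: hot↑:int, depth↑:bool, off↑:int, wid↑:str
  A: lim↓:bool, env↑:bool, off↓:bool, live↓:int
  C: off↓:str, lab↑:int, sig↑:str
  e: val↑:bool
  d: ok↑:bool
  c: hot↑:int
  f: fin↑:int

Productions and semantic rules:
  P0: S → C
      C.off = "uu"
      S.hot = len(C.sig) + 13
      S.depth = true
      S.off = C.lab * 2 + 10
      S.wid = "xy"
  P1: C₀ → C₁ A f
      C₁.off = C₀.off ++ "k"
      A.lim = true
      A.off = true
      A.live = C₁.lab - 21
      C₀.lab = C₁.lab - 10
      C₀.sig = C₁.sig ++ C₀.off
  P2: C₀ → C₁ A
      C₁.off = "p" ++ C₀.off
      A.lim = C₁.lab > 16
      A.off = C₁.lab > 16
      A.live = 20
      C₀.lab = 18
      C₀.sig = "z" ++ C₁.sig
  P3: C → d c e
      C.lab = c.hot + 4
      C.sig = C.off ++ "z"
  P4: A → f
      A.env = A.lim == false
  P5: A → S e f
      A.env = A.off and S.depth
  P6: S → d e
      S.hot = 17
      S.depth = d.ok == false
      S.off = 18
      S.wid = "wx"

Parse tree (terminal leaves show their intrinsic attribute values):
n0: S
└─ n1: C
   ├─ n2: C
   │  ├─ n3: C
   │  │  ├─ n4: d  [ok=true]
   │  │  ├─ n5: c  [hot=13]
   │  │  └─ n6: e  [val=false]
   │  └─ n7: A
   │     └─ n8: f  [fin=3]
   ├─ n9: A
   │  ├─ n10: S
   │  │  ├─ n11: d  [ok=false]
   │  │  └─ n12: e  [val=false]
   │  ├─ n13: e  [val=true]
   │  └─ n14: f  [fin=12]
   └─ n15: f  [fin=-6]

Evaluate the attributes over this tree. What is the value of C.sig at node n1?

"zpuukzuu"

1. n1.off = "uu"  ["uu"]
2. n2.off = "uuk"  [C₀.off ++ "k"]
3. n3.off = "puuk"  ["p" ++ C₀.off]
4. n4.ok = true  [terminal]
5. n5.hot = 13  [terminal]
6. n6.val = false  [terminal]
7. n3.lab = 17  [c.hot + 4]
8. n3.sig = "puukz"  [C.off ++ "z"]
9. n7.lim = true  [C₁.lab > 16]
10. n7.off = true  [C₁.lab > 16]
11. n7.live = 20  [20]
12. n8.fin = 3  [terminal]
13. n7.env = false  [A.lim == false]
14. n2.lab = 18  [18]
15. n2.sig = "zpuukz"  ["z" ++ C₁.sig]
16. n9.lim = true  [true]
17. n9.off = true  [true]
18. n9.live = -3  [C₁.lab - 21]
19. n11.ok = false  [terminal]
20. n12.val = false  [terminal]
21. n10.hot = 17  [17]
22. n10.depth = true  [d.ok == false]
23. n10.off = 18  [18]
24. n10.wid = "wx"  ["wx"]
25. n13.val = true  [terminal]
26. n14.fin = 12  [terminal]
27. n9.env = true  [A.off and S.depth]
28. n15.fin = -6  [terminal]
29. n1.lab = 8  [C₁.lab - 10]
30. n1.sig = "zpuukzuu"  [C₁.sig ++ C₀.off]
31. n0.hot = 21  [len(C.sig) + 13]
32. n0.depth = true  [true]
33. n0.off = 26  [C.lab * 2 + 10]
34. n0.wid = "xy"  ["xy"]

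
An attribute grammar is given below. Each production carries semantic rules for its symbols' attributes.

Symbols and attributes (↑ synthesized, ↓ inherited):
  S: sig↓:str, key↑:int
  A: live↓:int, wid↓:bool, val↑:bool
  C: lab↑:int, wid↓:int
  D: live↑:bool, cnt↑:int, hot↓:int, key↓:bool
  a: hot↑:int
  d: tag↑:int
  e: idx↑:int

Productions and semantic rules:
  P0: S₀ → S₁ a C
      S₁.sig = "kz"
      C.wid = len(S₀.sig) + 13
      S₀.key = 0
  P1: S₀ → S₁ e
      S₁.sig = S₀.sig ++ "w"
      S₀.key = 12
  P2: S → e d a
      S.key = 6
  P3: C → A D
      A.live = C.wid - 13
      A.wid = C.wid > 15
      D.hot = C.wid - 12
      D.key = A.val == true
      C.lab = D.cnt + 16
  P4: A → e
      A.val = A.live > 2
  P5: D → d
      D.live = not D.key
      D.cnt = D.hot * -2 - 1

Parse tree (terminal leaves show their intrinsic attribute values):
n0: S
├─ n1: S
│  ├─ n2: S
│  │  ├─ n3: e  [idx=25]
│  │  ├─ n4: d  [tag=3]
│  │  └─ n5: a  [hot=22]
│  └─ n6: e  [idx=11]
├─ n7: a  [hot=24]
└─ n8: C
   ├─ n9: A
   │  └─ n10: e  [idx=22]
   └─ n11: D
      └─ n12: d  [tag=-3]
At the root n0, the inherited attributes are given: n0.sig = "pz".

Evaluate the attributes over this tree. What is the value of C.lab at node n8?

9

1. n0.sig = "pz"  [given at root]
2. n1.sig = "kz"  ["kz"]
3. n2.sig = "kzw"  [S₀.sig ++ "w"]
4. n3.idx = 25  [terminal]
5. n4.tag = 3  [terminal]
6. n5.hot = 22  [terminal]
7. n2.key = 6  [6]
8. n6.idx = 11  [terminal]
9. n1.key = 12  [12]
10. n7.hot = 24  [terminal]
11. n8.wid = 15  [len(S₀.sig) + 13]
12. n9.live = 2  [C.wid - 13]
13. n9.wid = false  [C.wid > 15]
14. n10.idx = 22  [terminal]
15. n9.val = false  [A.live > 2]
16. n11.hot = 3  [C.wid - 12]
17. n11.key = false  [A.val == true]
18. n12.tag = -3  [terminal]
19. n11.live = true  [not D.key]
20. n11.cnt = -7  [D.hot * -2 - 1]
21. n8.lab = 9  [D.cnt + 16]
22. n0.key = 0  [0]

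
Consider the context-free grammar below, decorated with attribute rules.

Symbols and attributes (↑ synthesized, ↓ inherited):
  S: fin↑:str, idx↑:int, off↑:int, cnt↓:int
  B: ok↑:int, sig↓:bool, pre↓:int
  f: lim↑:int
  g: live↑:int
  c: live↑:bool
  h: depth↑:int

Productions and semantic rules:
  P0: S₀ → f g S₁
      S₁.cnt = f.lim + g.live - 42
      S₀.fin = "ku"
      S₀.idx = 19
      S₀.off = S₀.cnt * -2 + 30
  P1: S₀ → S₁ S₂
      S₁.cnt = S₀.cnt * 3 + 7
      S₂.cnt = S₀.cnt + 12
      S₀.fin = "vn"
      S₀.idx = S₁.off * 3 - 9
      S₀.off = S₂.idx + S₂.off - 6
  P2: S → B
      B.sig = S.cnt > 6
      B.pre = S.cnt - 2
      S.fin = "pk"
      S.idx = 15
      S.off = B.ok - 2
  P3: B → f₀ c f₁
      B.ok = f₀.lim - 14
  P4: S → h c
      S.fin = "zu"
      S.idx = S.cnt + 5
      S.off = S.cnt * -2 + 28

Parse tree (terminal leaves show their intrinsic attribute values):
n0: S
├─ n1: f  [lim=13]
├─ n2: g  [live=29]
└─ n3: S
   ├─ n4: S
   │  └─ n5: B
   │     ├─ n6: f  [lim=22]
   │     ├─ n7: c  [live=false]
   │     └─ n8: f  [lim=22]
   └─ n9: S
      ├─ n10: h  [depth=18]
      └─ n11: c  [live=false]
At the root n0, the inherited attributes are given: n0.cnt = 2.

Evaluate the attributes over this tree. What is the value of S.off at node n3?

1. n0.cnt = 2  [given at root]
2. n1.lim = 13  [terminal]
3. n2.live = 29  [terminal]
4. n3.cnt = 0  [f.lim + g.live - 42]
5. n4.cnt = 7  [S₀.cnt * 3 + 7]
6. n5.sig = true  [S.cnt > 6]
7. n5.pre = 5  [S.cnt - 2]
8. n6.lim = 22  [terminal]
9. n7.live = false  [terminal]
10. n8.lim = 22  [terminal]
11. n5.ok = 8  [f₀.lim - 14]
12. n4.fin = "pk"  ["pk"]
13. n4.idx = 15  [15]
14. n4.off = 6  [B.ok - 2]
15. n9.cnt = 12  [S₀.cnt + 12]
16. n10.depth = 18  [terminal]
17. n11.live = false  [terminal]
18. n9.fin = "zu"  ["zu"]
19. n9.idx = 17  [S.cnt + 5]
20. n9.off = 4  [S.cnt * -2 + 28]
21. n3.fin = "vn"  ["vn"]
22. n3.idx = 9  [S₁.off * 3 - 9]
23. n3.off = 15  [S₂.idx + S₂.off - 6]
24. n0.fin = "ku"  ["ku"]
25. n0.idx = 19  [19]
26. n0.off = 26  [S₀.cnt * -2 + 30]

15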